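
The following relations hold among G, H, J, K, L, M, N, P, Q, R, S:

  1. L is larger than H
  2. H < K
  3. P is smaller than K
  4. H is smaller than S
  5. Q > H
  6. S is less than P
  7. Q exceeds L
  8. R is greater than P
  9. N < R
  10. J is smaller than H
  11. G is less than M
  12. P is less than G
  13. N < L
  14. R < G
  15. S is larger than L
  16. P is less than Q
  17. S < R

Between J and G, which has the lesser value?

J < H < L < S < P < R < G, by transitivity through H, L, S, P, R.
So J < G; J is the smaller of the two.

J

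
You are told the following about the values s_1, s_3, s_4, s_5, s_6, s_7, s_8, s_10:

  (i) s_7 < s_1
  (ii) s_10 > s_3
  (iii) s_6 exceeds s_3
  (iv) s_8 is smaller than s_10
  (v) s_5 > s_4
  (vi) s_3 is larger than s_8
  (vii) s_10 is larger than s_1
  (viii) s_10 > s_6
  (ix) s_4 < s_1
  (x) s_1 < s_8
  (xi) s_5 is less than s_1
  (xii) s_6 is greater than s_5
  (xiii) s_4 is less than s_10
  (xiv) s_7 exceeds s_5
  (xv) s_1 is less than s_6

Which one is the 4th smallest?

s_1

Piecing the relations together gives one ordering: s_4 < s_5 < s_7 < s_1 < s_8 < s_3 < s_6 < s_10.
The 4th smallest is s_1.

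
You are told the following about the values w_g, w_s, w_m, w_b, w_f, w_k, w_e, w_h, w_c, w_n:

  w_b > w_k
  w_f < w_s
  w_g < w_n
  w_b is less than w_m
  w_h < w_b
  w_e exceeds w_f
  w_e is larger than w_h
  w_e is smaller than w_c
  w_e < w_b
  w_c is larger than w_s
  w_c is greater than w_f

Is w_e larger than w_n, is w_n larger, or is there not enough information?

Following every chain through w_e: above w_e we get w_b, w_m, w_c; below w_e we get w_f, w_h.
w_n is not reached, and no chain runs the other way from w_n to w_e.
So the given relations leave the order of w_e and w_n undetermined.

undetermined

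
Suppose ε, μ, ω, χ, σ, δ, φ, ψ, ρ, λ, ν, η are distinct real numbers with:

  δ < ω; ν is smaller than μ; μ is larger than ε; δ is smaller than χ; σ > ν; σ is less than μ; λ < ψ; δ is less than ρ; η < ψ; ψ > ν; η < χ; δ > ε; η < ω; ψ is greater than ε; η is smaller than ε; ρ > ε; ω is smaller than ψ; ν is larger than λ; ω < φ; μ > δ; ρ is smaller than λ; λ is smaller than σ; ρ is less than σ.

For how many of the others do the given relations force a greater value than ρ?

From ρ the given relations immediately reach λ, σ.
From those, ν, μ, ψ — 5 in total.
Nothing else is reachable above ρ; 5 in all.

5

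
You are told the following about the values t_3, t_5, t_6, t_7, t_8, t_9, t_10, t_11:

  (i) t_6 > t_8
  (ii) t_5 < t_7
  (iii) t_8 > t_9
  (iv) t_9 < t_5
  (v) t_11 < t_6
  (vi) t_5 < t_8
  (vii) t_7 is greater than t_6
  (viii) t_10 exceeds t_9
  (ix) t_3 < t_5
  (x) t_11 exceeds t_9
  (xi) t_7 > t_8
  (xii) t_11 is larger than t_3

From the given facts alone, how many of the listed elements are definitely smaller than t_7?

Directly below t_7: t_5, t_8, t_6.
One step further: t_3, t_9, t_11 (6 so far).
Nothing else is reachable below t_7; 6 in all.

6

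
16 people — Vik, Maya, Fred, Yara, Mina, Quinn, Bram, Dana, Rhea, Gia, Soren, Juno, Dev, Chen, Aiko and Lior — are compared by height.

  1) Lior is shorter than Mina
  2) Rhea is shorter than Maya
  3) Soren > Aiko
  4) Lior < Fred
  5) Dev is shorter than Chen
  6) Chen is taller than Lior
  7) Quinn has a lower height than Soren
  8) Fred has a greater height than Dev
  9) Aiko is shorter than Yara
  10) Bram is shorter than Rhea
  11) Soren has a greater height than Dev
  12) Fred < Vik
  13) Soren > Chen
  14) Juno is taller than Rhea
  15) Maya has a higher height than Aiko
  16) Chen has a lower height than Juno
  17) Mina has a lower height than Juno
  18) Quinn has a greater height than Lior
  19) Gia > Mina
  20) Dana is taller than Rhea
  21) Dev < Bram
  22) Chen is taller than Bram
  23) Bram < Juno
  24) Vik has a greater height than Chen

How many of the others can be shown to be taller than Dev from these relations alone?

The elements the relations force above Dev are Bram, Rhea, Chen, Dana, Maya, Soren, Fred, Vik, Juno — no chain reaches any other.
That is 9.

9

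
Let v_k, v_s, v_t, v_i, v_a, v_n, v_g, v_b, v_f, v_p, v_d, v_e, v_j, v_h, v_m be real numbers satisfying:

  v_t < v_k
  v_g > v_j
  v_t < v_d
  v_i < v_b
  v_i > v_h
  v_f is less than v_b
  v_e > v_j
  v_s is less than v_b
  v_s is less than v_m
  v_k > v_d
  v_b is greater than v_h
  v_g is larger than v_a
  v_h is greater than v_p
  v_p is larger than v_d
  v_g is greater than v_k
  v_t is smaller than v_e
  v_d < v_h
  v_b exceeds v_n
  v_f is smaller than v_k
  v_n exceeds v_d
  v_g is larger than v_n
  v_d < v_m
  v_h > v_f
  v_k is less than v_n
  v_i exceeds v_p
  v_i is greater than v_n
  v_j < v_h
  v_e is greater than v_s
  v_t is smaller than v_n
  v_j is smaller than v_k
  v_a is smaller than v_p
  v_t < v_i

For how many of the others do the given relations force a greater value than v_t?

Directly above v_t: v_d, v_k, v_n, v_i, v_e.
One step further: v_p, v_h, v_g, v_b, v_m (10 so far).
Nothing else is reachable above v_t; 10 in all.

10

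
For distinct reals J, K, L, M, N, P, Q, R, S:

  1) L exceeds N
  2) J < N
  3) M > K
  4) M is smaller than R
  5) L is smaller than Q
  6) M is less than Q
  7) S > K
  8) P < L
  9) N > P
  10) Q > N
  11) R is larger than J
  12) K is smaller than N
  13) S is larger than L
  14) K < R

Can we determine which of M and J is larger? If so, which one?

Following every chain through J: above J we get N, R, L, Q, S.
M is not reached, and no chain runs the other way from M to J.
So the given relations leave the order of J and M undetermined.

undetermined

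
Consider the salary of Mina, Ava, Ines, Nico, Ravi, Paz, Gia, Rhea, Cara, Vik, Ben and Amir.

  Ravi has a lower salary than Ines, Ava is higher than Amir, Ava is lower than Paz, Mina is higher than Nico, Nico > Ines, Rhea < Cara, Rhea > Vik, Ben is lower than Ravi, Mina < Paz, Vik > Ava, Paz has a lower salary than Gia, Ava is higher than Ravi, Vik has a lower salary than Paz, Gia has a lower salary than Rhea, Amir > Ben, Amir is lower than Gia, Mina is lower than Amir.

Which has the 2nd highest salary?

Rhea

Chaining the given pairs: Ben < Ravi < Ines < Nico < Mina < Amir < Ava < Vik < Paz < Gia < Rhea < Cara.
Counting 2 from the largest end gives Rhea.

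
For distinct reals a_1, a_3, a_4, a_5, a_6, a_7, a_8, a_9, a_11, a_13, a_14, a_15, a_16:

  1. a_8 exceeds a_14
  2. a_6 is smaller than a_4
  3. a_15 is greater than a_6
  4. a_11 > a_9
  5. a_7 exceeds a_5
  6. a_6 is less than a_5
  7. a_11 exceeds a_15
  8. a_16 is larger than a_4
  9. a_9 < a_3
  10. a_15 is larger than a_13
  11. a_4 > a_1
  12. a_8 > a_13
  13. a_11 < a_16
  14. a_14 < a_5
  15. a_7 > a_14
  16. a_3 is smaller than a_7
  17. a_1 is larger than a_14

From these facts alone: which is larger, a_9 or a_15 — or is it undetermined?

undetermined

Following every chain through a_9: above a_9 we get a_3, a_7, a_11, a_16.
a_15 is not reached, and no chain runs the other way from a_15 to a_9.
So the given relations leave the order of a_9 and a_15 undetermined.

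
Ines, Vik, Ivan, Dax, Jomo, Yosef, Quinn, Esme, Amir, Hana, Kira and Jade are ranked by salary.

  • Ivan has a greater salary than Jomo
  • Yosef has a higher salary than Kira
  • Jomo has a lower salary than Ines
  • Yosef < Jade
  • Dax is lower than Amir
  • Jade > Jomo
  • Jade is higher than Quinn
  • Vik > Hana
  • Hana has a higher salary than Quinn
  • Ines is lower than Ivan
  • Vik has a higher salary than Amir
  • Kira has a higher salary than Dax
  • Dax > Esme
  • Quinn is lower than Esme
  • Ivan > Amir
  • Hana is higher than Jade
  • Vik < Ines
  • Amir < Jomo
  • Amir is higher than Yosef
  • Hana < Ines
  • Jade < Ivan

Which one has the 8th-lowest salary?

Jade

The consecutive relations fix a unique order: Quinn < Esme < Dax < Kira < Yosef < Amir < Jomo < Jade < Hana < Vik < Ines < Ivan.
Counting 8 from the smallest end gives Jade.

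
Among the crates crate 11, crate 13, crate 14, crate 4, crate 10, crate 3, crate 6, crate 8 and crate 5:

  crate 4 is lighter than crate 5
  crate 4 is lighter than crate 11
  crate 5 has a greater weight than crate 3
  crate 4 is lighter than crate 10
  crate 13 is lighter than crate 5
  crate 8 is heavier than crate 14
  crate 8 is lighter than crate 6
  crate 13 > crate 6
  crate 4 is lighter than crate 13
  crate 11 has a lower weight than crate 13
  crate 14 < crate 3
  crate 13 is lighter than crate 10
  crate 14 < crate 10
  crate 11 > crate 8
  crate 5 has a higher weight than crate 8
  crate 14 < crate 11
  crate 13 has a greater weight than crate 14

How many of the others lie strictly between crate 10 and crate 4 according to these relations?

2

The relations place crate 4 below crate 10. An element lies strictly between them when it is forced above crate 4 and also forced below crate 10.
Above crate 4: {crate 11, crate 13, crate 5}. Below crate 10: {crate 14, crate 8, crate 6, crate 11, crate 13}.
Intersection: {crate 11, crate 13} — 2.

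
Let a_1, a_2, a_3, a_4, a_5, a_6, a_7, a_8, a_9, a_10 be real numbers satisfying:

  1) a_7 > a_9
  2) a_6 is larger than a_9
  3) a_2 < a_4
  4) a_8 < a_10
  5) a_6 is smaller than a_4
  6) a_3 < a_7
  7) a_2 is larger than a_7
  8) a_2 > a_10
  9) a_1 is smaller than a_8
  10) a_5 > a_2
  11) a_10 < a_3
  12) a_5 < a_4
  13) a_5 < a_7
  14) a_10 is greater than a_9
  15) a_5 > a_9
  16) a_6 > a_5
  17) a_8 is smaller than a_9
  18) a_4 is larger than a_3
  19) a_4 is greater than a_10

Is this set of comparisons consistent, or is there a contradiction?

Chaining the given relations yields a_7 < a_2 < a_5, so a_7 < a_5. But one relation states a_5 < a_7. These cannot both hold.

inconsistent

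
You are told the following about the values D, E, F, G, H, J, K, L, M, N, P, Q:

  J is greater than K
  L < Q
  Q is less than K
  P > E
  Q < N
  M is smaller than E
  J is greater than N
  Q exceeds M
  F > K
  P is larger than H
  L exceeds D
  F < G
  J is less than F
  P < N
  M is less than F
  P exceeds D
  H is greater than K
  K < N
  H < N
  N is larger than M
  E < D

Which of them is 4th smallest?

L

Piecing the relations together gives one ordering: M < E < D < L < Q < K < H < P < N < J < F < G.
Counting 4 from the smallest end gives L.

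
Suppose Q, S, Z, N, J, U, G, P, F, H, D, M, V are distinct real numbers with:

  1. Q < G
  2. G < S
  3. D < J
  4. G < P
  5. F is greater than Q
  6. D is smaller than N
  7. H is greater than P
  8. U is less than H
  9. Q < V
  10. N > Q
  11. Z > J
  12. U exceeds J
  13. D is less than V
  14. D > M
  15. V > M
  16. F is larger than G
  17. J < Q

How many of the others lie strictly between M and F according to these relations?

4

The relations place M below F. An element lies strictly between them when it is forced above M and also forced below F.
Above M: {D, J, Q, G, U, Z, P, S, N, V, H}. Below F: {D, J, Q, G}.
Intersection: {D, J, Q, G} — 4.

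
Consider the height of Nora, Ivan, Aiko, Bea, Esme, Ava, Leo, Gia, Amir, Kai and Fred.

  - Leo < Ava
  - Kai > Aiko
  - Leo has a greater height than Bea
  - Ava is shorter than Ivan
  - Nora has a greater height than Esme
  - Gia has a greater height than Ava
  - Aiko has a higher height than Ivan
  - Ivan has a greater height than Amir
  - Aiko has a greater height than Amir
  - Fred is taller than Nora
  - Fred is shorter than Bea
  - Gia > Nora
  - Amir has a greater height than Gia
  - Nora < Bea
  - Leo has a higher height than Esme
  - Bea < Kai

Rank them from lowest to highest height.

The consecutive links are each given: Esme < Nora; Nora < Fred; Fred < Bea; Bea < Leo; Leo < Ava; Ava < Gia; Gia < Amir; Amir < Ivan; Ivan < Aiko; Aiko < Kai.

Esme < Nora < Fred < Bea < Leo < Ava < Gia < Amir < Ivan < Aiko < Kai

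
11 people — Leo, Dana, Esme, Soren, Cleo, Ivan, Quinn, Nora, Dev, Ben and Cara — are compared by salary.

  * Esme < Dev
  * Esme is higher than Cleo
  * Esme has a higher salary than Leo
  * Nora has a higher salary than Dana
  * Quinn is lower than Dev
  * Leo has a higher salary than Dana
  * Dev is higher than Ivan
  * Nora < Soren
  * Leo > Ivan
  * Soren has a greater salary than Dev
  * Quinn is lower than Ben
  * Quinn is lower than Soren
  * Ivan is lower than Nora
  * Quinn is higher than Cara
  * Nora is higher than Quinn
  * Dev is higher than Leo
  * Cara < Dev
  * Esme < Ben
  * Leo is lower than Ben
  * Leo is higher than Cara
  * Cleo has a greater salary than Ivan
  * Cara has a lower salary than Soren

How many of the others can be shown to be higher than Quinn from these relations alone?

4

The elements the relations force above Quinn are Nora, Dev, Ben, Soren — no chain reaches any other.
That is 4.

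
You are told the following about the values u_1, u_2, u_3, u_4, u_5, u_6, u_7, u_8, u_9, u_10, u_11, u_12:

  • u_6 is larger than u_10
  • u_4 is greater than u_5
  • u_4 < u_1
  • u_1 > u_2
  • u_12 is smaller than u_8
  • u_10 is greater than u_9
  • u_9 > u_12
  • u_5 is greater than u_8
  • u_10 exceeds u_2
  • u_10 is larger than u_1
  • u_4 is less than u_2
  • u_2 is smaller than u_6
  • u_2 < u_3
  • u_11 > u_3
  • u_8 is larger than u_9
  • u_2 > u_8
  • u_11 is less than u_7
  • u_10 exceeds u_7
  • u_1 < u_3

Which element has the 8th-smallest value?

u_3

The consecutive relations fix a unique order: u_12 < u_9 < u_8 < u_5 < u_4 < u_2 < u_1 < u_3 < u_11 < u_7 < u_10 < u_6.
The 8th smallest is u_3.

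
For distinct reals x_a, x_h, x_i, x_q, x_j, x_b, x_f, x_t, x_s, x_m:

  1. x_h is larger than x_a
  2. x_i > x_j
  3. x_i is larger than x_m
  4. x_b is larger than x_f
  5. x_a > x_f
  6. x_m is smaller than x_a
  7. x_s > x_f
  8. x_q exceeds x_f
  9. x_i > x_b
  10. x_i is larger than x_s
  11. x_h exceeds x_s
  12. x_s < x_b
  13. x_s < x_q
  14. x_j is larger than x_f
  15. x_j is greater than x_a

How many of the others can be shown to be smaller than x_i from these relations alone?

The elements the relations force below x_i are x_m, x_f, x_a, x_j, x_s, x_b — no chain reaches any other.
That is 6.

6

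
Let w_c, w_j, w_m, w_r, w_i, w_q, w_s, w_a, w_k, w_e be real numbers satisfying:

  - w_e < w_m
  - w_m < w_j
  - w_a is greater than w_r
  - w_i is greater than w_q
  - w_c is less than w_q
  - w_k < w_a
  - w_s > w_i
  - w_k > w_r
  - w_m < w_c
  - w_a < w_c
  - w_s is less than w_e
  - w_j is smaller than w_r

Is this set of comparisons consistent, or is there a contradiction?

We have w_q < w_i stated directly, yet also w_i < w_s < w_e < w_m < w_j < w_r < w_k < w_a < w_c < w_q by chaining the others — so w_i < w_q. Contradiction.

inconsistent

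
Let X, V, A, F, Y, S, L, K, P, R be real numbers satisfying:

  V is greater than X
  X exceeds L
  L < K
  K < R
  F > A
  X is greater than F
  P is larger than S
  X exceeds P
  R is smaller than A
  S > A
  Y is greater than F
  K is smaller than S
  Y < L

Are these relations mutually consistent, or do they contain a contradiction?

We have K < R stated directly, yet also R < A < F < Y < L < K by chaining the others — so R < K. Contradiction.

inconsistent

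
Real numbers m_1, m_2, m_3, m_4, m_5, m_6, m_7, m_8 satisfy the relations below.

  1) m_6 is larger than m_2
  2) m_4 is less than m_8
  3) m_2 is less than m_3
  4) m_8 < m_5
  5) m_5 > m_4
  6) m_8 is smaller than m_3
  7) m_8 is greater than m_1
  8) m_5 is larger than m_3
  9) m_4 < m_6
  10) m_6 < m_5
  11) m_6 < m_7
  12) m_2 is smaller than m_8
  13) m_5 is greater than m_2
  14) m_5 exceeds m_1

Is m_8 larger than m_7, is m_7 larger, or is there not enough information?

undetermined

Following every chain through m_7: below m_7 we get m_4, m_2, m_6.
m_8 is not reached, and no chain runs the other way from m_8 to m_7.
So the given relations leave the order of m_7 and m_8 undetermined.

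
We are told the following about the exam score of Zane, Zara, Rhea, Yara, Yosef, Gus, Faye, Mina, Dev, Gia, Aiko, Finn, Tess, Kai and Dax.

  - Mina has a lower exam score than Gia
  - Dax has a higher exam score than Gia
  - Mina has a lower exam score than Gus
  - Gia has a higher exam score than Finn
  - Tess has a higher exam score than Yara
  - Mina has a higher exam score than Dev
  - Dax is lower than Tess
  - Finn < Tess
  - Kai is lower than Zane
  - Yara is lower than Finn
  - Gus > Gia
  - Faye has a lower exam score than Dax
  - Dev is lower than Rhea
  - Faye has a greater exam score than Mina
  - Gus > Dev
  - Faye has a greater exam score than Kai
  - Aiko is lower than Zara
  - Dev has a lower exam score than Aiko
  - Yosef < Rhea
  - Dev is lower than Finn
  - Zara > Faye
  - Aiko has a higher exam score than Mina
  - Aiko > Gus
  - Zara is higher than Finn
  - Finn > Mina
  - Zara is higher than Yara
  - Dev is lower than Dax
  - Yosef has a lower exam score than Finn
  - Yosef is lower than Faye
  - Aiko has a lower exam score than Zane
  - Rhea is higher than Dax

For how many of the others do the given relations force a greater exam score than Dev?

11

From Dev the given relations immediately reach Mina, Finn, Dax, Gus, Aiko, Rhea.
From those, Faye, Gia, Zara, Zane, Tess — 11 in total.
Nothing else is reachable above Dev; 11 in all.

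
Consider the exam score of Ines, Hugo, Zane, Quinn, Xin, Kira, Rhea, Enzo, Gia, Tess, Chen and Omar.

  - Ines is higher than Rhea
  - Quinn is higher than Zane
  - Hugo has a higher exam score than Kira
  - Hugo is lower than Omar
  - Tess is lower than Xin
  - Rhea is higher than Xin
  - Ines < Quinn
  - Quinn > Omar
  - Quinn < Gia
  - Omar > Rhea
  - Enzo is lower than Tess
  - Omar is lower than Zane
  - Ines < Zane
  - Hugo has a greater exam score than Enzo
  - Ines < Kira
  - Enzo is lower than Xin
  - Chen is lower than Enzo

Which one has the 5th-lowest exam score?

Rhea

Chaining the given pairs: Chen < Enzo < Tess < Xin < Rhea < Ines < Kira < Hugo < Omar < Zane < Quinn < Gia.
Counting 5 from the smallest end gives Rhea.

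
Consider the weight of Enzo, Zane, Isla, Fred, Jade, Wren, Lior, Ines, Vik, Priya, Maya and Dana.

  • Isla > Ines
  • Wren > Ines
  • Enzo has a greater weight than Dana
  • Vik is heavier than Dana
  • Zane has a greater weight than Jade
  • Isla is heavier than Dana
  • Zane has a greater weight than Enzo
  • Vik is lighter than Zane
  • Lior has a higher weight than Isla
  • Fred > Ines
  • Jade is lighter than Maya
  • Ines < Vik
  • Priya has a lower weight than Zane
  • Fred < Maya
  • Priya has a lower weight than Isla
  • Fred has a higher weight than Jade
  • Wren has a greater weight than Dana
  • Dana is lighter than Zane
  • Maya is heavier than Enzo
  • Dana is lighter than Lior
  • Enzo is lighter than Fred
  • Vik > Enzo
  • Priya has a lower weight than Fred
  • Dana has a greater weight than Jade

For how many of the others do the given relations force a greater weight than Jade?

Directly above Jade: Dana, Fred, Maya, Zane.
One step further: Isla, Enzo, Lior, Vik, Wren (9 so far).
No other element is forced above Jade by the given relations, so the count is 9.

9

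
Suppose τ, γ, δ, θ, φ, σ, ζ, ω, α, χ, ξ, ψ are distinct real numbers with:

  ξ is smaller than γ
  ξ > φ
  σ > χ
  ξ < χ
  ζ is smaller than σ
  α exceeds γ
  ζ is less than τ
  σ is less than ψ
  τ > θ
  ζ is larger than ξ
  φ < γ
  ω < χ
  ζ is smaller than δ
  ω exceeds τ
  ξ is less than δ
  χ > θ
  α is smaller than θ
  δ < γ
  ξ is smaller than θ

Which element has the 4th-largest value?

The consecutive relations fix a unique order: φ < ξ < ζ < δ < γ < α < θ < τ < ω < χ < σ < ψ.
Counting 4 from the largest end gives ω.

ω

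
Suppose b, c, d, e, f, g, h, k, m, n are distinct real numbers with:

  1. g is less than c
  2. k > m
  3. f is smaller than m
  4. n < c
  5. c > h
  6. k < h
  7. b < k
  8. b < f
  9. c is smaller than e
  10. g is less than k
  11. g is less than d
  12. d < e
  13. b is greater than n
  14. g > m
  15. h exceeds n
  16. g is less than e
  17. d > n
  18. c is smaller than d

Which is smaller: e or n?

n

n < b < f < m < g < k < h < c < d < e, by transitivity through b, f, m, g, k, h, c, d.
So n < e; n is the smaller of the two.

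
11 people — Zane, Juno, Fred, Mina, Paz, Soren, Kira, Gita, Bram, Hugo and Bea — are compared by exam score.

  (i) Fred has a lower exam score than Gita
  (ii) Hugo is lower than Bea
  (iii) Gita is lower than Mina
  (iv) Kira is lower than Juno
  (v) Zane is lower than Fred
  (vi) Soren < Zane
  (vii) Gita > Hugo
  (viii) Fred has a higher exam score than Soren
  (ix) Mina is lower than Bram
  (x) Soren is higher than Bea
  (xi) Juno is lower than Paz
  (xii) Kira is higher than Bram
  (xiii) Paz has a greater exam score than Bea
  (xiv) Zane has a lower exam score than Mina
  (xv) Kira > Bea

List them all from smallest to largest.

The consecutive links are each given: Hugo < Bea; Bea < Soren; Soren < Zane; Zane < Fred; Fred < Gita; Gita < Mina; Mina < Bram; Bram < Kira; Kira < Juno; Juno < Paz.

Hugo < Bea < Soren < Zane < Fred < Gita < Mina < Bram < Kira < Juno < Paz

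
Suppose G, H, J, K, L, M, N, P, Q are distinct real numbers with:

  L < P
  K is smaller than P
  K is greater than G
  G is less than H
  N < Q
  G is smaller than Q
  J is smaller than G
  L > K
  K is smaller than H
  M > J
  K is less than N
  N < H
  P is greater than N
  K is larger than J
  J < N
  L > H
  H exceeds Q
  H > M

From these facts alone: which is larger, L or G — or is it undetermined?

G < K and K < N give G < N.
Then N < Q extends the chain to Q.
With Q < H: G < K < N < Q < H.
Then H < L extends the chain to L.
So L is larger.

L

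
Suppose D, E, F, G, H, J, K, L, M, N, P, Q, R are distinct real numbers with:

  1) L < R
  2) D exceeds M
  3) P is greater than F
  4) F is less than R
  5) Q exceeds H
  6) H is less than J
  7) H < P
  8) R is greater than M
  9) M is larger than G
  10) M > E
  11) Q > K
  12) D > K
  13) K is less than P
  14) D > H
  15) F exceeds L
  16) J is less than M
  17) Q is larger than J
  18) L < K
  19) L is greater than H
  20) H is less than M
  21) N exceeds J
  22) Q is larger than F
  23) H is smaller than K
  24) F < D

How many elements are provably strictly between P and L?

2

The relations place L below P. An element lies strictly between them when it is forced above L and also forced below P.
Above L: {F, K, Q, D, R}. Below P: {H, F, K}.
Intersection: {F, K} — 2.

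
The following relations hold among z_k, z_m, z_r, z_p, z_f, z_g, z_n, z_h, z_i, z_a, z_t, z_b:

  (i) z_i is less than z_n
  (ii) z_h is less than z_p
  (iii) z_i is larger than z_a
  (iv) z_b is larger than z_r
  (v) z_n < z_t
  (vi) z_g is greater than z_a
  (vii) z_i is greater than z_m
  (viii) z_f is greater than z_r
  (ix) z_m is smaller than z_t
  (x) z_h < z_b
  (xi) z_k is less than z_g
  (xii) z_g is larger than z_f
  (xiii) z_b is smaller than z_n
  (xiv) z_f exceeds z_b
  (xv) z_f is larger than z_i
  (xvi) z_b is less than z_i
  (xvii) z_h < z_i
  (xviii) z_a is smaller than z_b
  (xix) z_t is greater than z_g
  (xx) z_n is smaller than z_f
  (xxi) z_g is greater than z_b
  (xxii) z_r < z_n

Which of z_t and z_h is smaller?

z_h < z_b and z_b < z_i give z_h < z_i.
With z_i < z_n: z_h < z_b < z_i < z_n.
Then z_n < z_f extends the chain to z_f.
Then z_f < z_g extends the chain to z_g.
Then z_g < z_t extends the chain to z_t.
So z_h < z_t; z_h is the smaller of the two.

z_h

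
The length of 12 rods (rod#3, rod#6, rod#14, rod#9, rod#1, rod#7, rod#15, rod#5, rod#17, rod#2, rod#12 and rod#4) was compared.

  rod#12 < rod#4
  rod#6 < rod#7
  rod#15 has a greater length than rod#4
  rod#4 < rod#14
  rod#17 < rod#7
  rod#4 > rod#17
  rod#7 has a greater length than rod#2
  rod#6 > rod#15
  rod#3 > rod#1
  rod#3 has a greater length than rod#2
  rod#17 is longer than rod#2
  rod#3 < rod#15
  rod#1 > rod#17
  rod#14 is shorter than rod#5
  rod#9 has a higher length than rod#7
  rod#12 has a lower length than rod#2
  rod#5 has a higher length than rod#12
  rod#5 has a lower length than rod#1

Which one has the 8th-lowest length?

The consecutive relations fix a unique order: rod#12 < rod#2 < rod#17 < rod#4 < rod#14 < rod#5 < rod#1 < rod#3 < rod#15 < rod#6 < rod#7 < rod#9.
Counting 8 from the smallest end gives rod#3.

rod#3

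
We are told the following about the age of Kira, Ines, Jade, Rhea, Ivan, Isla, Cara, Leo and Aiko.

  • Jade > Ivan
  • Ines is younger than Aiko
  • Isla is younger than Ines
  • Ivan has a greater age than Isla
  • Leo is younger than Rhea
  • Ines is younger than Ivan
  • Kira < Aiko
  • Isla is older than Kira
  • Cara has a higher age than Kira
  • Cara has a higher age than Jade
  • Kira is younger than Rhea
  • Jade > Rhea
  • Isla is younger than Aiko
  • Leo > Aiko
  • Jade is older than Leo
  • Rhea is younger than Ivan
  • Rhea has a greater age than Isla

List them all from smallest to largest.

Kira < Isla < Ines < Aiko < Leo < Rhea < Ivan < Jade < Cara

Each adjacent pair is fixed by a given relation: Kira < Isla; Isla < Ines; Ines < Aiko; Aiko < Leo; Leo < Rhea; Rhea < Ivan; Ivan < Jade; Jade < Cara. Chaining them end to end gives the full order.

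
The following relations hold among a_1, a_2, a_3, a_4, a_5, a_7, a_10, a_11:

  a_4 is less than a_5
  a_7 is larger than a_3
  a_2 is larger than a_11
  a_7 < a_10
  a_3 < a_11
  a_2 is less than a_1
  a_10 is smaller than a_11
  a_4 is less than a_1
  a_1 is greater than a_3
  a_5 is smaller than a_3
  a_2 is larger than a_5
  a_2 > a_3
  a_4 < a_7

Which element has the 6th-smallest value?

a_11

Piecing the relations together gives one ordering: a_4 < a_5 < a_3 < a_7 < a_10 < a_11 < a_2 < a_1.
Counting 6 from the smallest end gives a_11.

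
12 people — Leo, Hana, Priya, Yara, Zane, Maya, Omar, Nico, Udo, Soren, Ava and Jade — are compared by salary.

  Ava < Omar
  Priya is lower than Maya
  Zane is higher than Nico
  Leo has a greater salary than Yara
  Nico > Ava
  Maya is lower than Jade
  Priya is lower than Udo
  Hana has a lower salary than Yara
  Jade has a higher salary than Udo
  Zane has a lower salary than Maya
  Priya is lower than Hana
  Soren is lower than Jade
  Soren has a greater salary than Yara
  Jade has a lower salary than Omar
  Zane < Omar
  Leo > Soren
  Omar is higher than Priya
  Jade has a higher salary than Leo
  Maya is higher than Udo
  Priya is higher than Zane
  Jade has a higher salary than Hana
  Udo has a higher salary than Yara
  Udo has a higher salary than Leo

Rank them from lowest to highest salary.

Ava < Nico < Zane < Priya < Hana < Yara < Soren < Leo < Udo < Maya < Jade < Omar

Each adjacent pair is fixed by a given relation: Ava < Nico; Nico < Zane; Zane < Priya; Priya < Hana; Hana < Yara; Yara < Soren; Soren < Leo; Leo < Udo; Udo < Maya; Maya < Jade; Jade < Omar. Chaining them end to end gives the full order.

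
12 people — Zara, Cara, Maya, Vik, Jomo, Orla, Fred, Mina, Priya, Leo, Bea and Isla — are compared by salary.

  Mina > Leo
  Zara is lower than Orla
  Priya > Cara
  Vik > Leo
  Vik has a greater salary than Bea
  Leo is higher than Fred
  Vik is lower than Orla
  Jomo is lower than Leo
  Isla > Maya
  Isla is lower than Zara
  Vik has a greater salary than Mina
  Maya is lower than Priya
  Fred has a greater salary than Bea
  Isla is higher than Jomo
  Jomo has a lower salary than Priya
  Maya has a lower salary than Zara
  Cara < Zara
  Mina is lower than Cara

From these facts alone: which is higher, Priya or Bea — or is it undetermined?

Priya

Following the relations from Bea: Bea < Fred < Leo < Mina < Cara < Priya.
So Priya is higher.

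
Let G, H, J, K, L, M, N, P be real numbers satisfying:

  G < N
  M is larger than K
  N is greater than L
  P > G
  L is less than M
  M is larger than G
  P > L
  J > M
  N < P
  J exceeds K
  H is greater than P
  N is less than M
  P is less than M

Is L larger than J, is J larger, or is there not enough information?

Chaining the given relations: L < N < P < M < J.
So J is larger.

J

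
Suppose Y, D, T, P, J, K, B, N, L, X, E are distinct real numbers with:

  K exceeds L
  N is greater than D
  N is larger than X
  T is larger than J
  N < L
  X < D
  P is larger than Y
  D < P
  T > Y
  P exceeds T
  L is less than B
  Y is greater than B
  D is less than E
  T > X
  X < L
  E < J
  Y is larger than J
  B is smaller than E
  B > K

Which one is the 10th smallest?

Chaining the given pairs: X < D < N < L < K < B < E < J < Y < T < P.
The 10th smallest is T.

T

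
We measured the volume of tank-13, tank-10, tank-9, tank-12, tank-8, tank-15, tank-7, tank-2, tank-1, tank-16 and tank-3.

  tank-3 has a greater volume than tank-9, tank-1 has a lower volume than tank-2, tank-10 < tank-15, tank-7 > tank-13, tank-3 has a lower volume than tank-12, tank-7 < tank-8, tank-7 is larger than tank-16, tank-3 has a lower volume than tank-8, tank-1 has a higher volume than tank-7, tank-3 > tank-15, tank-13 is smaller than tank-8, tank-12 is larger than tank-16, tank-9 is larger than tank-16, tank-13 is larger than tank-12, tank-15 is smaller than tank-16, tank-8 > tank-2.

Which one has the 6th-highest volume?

tank-12

Chaining the given pairs: tank-10 < tank-15 < tank-16 < tank-9 < tank-3 < tank-12 < tank-13 < tank-7 < tank-1 < tank-2 < tank-8.
The 6th largest is tank-12.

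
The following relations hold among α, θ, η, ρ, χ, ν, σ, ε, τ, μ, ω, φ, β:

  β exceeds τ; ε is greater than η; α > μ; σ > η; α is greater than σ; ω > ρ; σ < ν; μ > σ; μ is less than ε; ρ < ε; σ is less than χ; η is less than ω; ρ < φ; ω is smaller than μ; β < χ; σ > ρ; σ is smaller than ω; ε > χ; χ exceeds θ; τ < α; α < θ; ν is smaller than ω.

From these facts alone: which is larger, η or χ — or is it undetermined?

Link the given pairs in sequence: η < σ; σ < ν; ν < ω; ω < μ; μ < α; α < θ; θ < χ.
Chaining these gives η < σ < ν < ω < μ < α < θ < χ.
So χ is larger.

χ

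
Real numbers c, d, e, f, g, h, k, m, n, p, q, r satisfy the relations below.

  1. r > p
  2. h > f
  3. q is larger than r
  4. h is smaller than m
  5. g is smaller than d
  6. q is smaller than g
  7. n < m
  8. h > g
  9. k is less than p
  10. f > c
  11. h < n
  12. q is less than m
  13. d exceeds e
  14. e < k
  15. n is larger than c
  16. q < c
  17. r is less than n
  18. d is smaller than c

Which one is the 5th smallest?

Chaining the given pairs: e < k < p < r < q < g < d < c < f < h < n < m.
Counting 5 from the smallest end gives q.

q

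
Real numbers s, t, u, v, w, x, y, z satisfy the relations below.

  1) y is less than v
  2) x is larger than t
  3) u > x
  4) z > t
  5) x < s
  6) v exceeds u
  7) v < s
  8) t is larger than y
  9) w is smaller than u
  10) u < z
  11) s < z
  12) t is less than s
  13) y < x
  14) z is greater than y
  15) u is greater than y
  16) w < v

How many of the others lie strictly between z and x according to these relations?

The relations place x below z. An element lies strictly between them when it is forced above x and also forced below z.
Above x: {u, v, s}. Below z: {y, t, w, u, v, s}.
Intersection: {u, v, s} — 3.

3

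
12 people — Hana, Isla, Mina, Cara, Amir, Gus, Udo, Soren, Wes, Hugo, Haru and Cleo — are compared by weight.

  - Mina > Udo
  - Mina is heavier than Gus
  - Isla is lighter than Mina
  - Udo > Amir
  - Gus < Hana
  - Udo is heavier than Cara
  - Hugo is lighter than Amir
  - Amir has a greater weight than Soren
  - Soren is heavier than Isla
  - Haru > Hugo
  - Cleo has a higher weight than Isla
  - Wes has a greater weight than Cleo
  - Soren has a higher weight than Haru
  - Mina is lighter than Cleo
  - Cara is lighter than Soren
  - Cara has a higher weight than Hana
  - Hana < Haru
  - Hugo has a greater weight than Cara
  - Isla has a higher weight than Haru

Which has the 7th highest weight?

Piecing the relations together gives one ordering: Gus < Hana < Cara < Hugo < Haru < Isla < Soren < Amir < Udo < Mina < Cleo < Wes.
The 7th largest is Isla.

Isla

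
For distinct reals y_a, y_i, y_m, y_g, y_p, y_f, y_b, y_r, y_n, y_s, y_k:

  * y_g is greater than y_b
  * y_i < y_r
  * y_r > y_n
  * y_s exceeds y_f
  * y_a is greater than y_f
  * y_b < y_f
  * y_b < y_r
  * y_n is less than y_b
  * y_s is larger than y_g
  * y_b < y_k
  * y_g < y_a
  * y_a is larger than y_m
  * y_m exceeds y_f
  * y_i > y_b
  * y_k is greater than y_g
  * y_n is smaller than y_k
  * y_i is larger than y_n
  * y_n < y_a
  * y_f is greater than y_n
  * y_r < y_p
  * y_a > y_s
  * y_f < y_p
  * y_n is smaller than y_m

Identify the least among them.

y_n

Chaining upward from y_n: directly above it, y_b, y_f, y_i, y_m, y_k, y_r, y_a; then y_g, y_s, y_p.
That covers every other element, and nothing is given below y_n, so y_n is the least.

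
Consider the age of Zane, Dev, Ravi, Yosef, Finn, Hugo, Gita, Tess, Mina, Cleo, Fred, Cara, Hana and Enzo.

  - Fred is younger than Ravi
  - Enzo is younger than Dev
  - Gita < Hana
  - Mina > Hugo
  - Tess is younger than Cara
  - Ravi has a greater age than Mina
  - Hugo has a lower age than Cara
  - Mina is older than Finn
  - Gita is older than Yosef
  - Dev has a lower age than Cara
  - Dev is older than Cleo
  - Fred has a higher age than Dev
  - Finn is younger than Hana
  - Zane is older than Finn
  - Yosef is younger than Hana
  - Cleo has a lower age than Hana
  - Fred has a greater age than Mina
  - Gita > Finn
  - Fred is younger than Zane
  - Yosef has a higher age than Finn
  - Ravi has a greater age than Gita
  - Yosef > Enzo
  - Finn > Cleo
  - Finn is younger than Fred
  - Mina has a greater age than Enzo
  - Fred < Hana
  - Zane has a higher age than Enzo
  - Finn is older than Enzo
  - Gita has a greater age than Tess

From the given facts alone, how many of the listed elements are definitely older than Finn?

7

Directly above Finn: Yosef, Mina, Fred, Zane, Gita, Hana.
One step further: Ravi (7 so far).
Nothing else is reachable above Finn; 7 in all.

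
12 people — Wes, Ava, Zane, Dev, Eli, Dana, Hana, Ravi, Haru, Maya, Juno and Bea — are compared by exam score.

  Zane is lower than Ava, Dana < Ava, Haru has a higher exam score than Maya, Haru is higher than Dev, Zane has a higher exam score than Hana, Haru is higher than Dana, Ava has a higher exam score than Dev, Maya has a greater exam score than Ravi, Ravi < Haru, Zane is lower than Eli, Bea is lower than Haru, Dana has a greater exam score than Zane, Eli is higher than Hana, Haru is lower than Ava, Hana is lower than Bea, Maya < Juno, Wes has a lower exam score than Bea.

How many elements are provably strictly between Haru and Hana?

The relations place Hana below Haru. An element lies strictly between them when it is forced above Hana and also forced below Haru.
Above Hana: {Zane, Dana, Bea, Ava, Eli}. Below Haru: {Ravi, Zane, Dana, Wes, Bea, Maya, Dev}.
Intersection: {Zane, Dana, Bea} — 3.

3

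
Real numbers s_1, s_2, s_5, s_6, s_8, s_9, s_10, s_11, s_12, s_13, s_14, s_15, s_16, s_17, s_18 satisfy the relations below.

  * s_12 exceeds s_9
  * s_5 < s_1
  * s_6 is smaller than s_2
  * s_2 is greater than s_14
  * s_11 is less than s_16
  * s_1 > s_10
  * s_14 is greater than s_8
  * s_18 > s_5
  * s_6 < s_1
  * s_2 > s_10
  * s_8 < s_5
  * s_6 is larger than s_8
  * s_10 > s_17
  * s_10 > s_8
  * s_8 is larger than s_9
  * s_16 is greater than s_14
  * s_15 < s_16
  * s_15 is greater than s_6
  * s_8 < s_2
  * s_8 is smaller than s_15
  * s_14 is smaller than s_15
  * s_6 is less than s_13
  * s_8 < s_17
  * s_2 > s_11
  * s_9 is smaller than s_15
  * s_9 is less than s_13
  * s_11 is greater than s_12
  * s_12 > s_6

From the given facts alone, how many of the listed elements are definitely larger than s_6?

7

Directly above s_6: s_12, s_13, s_15, s_1, s_2.
One step further: s_11, s_16 (7 so far).
Nothing else is reachable above s_6; 7 in all.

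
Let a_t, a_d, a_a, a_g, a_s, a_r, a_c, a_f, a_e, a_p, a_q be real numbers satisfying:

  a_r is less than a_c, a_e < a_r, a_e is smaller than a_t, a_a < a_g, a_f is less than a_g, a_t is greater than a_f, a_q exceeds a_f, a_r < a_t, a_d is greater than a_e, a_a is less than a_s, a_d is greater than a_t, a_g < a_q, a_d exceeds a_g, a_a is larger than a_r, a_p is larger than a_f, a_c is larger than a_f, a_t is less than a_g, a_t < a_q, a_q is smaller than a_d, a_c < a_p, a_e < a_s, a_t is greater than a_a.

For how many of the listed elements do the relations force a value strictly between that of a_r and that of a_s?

1

The relations place a_r below a_s. An element lies strictly between them when it is forced above a_r and also forced below a_s.
Above a_r: {a_c, a_a, a_p, a_t, a_g, a_q, a_d}. Below a_s: {a_e, a_a}.
Intersection: {a_a} — 1.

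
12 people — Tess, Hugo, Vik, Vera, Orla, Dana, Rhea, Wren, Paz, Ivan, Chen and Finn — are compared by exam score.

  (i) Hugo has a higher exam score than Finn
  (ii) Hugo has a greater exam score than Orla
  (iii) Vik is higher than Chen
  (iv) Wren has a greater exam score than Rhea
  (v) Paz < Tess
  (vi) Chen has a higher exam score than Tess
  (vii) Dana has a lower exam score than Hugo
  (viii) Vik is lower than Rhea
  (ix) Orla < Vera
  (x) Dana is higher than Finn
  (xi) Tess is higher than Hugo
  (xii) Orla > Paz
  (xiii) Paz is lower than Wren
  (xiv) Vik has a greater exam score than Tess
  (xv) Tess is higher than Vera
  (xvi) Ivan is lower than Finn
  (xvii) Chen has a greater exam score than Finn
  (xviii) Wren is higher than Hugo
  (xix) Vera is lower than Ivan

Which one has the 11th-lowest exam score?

Rhea

Chaining the given pairs: Paz < Orla < Vera < Ivan < Finn < Dana < Hugo < Tess < Chen < Vik < Rhea < Wren.
The 11th smallest is Rhea.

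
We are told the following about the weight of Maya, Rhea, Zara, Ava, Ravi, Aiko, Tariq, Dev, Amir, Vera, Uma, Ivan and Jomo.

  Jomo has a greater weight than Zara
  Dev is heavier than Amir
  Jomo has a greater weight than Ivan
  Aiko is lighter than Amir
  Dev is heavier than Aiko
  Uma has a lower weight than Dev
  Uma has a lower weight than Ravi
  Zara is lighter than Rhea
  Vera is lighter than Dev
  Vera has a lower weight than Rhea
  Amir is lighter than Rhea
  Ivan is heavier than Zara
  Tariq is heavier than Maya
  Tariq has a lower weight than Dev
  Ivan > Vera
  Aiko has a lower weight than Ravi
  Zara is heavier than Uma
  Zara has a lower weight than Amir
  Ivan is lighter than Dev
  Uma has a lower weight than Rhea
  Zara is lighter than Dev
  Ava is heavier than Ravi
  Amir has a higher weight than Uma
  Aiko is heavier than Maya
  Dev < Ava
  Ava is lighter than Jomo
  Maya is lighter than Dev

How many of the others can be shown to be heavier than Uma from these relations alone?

Directly above Uma: Zara, Amir, Rhea, Dev, Ravi.
One step further: Ivan, Ava, Jomo (8 so far).
No other element is forced above Uma by the given relations, so the count is 8.

8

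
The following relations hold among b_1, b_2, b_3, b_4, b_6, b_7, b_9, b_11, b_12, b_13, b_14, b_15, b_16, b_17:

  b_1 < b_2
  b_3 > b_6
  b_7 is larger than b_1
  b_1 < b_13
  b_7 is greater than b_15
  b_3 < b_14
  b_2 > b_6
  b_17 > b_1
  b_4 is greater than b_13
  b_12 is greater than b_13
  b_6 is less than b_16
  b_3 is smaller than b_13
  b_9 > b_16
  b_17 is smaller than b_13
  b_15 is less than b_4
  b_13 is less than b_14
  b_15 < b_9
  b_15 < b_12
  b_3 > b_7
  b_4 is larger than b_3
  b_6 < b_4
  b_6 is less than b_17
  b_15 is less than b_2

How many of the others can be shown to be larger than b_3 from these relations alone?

Directly above b_3: b_13, b_4, b_14.
One step further: b_12 (4 so far).
Nothing else is reachable above b_3; 4 in all.

4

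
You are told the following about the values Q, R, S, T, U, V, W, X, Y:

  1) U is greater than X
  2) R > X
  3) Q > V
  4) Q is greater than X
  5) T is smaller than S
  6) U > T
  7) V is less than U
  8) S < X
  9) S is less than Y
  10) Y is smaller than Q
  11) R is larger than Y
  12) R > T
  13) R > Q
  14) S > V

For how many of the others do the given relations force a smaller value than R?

6

Directly below R: T, X, Y, Q.
One step further: V, S (6 so far).
Nothing else is reachable below R; 6 in all.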